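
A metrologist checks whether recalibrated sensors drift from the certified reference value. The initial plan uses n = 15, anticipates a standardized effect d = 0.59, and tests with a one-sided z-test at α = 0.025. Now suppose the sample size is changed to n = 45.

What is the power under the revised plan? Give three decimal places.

With n = 45: δ = d·√n = 0.59 × √45 = 3.9578. Critical value z_{0.025} = 1.960.
Revised power = P(Z > 1.960 − δ) = Φ(1.998) = 0.9771.

Power ≈ 0.977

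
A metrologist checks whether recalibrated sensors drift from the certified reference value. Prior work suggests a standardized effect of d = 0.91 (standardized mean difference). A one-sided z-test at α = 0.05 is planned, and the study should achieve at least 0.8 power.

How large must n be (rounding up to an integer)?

n = 8

For power 0.8 need Φ(δ − z_{0.05}) = 0.8, so δ = z_{0.05} + z_{0.20} = 1.645 + 0.842 = 2.486.
δ = d·√n ⇒ n = (δ/d)² = (2.486 / 0.91)² = 7.47.
Rounding up, n = 8.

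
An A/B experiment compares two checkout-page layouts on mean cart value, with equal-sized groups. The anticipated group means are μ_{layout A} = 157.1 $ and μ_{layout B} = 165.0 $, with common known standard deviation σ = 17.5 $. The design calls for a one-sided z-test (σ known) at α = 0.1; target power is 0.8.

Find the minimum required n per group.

n = 45 per group

Standardized effect: d = |μ_{layout A} − μ_{layout B}| / σ = |157.1 − 165.0| / 17.5 = 0.4514
Set Φ(δ − 1.282) = 0.8; then δ − 1.282 = Φ⁻¹(0.8) = 0.842, giving δ = 2.123.
δ = d·√(n/2) ⇒ n = 2(δ/d)² = 2 × (2.123 / 0.4514)² = 44.24.
Round up to the next whole unit.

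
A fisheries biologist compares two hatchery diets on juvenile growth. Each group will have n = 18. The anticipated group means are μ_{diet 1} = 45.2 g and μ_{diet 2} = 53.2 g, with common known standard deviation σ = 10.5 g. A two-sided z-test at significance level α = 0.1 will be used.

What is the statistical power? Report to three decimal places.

Power ≈ 0.739

Standardized effect: d = |μ_{diet 1} − μ_{diet 2}| / σ = |45.2 − 53.2| / 10.5 = 0.7619
Noncentrality parameter: δ = d·√(n/2) = 0.7619 × √(18/2) = 2.2857
Two-sided α = 0.1 → critical value z_{0.05} = 1.645.
Power = Φ(δ − 1.645) + Φ(−δ − 1.645) = Φ(0.641) + Φ(-3.931) = 0.7392 + 0.0000 = 0.7392.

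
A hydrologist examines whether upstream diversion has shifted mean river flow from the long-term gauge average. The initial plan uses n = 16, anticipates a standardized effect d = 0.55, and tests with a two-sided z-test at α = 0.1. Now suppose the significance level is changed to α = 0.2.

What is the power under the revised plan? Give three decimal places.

Power ≈ 0.821

δ = d·√n = 0.55 × √16 = 2.2000 (unchanged). New critical value: z_{0.1} = 1.282.
Revised power = Φ(δ − 1.282) + Φ(−δ − 1.282) = Φ(0.918) + Φ(-3.482) = 0.8208 + 0.0002 = 0.8211.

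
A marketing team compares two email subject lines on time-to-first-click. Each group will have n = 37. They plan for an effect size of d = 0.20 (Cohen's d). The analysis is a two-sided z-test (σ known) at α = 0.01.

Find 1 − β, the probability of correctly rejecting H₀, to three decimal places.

Power ≈ 0.043

Noncentrality parameter: δ = d·√(n/2) = 0.20 × √(37/2) = 0.8602
Critical value for a two-sided test at α = 0.01: z_{α/2} = 2.576.
Power = Φ(δ − 2.576) + Φ(−δ − 2.576) = Φ(-1.716) + Φ(-3.436) = 0.0431 + 0.0003 = 0.0434.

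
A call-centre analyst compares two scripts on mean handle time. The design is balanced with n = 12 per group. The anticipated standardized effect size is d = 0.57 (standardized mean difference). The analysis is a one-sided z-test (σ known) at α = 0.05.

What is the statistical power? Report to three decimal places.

Noncentrality parameter: δ = d·√(n/2) = 0.57 × √(12/2) = 1.3962
Critical value for a one-sided test at α = 0.05: z_α = 1.645.
Power = Φ(δ − 1.645) = Φ(-0.249) = 0.4018.

Power ≈ 0.402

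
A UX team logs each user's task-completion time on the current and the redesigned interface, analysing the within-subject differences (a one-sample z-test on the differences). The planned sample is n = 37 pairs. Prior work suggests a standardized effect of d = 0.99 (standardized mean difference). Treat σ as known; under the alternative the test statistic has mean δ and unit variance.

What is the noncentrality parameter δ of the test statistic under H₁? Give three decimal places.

The noncentrality parameter scales effect size by the design's sample-size factor: δ = d·√n = 0.99 × √37 = 6.0219

δ ≈ 6.022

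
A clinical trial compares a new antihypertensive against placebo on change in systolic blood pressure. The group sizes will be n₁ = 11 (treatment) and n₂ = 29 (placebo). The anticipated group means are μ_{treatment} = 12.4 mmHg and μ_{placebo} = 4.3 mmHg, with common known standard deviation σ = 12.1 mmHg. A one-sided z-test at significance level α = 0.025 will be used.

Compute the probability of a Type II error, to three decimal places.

β ≈ 0.528

Standardized effect: d = |μ_{treatment} − μ_{placebo}| / σ = |12.4 − 4.3| / 12.1 = 0.6694
Noncentrality parameter: δ = d / √(1/n₁ + 1/n₂) = 0.6694 / √(1/11 + 1/29) = 1.8904
Critical value for a one-sided test at α = 0.025: z_α = 1.960.
Power = P(Z > 1.960 − δ) = Φ(-0.070) = 0.4723.
Type II error: β = 1 − power = 1 − 0.4723 = 0.5277.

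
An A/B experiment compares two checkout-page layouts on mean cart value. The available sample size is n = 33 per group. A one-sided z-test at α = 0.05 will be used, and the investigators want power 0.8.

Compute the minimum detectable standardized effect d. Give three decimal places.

Required noncentrality: δ = z_{0.05} + z_{0.20} = 1.645 + 0.842 = 2.486.
δ = d·√(n/2) ⇒ d = δ/√(n/2) = 2.486/√(33/2) = 0.6121.

d ≈ 0.612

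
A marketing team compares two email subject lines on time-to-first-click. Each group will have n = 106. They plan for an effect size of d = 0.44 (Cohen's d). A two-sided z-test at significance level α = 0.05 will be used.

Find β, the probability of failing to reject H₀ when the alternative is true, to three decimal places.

Noncentrality parameter: δ = d·√(n/2) = 0.44 × √(106/2) = 3.2032
Two-sided α = 0.05 → critical value z_{0.025} = 1.960.
Power = Φ(δ − 1.960) + Φ(−δ − 1.960) = Φ(1.243) + Φ(-5.163) = 0.8931 + 0.0000 = 0.8931.
Type II error: β = 1 − power = 1 − 0.8931 = 0.1069.

β ≈ 0.107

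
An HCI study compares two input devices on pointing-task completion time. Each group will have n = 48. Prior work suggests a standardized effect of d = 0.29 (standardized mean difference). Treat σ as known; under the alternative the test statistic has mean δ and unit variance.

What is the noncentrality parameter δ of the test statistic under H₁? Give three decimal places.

The noncentrality parameter scales effect size by the design's sample-size factor: δ = d·√(n/2) = 0.29 × √(48/2) = 1.4207

δ ≈ 1.421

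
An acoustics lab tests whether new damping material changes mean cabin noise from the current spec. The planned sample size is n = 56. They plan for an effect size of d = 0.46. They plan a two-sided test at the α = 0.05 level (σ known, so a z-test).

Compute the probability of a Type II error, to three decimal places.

Noncentrality parameter: δ = d·√n = 0.46 × √56 = 3.4423
Two-sided α = 0.05 → critical value z_{0.025} = 1.960.
Power = Φ(δ − 1.960) + Φ(−δ − 1.960) = Φ(1.482) + Φ(-5.402) = 0.9309 + 0.0000 = 0.9309.
Type II error: β = 1 − power = 1 − 0.9309 = 0.0691.

β ≈ 0.069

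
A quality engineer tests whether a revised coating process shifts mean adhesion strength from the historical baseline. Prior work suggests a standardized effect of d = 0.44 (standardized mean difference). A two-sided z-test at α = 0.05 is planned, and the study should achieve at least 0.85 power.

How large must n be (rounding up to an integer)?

n = 47

For power 0.85 need Φ(δ − z_{0.025}) = 0.85, so δ = z_{0.025} + z_{0.15} = 1.960 + 1.036 = 2.996.
(The Φ(−δ − z_{α/2}) term is vanishingly small for δ > 0 and is dropped in the standard sample-size formula.)
δ = d·√n ⇒ n = (δ/d)² = (2.996 / 0.44)² = 46.38.
Round up to the next whole unit.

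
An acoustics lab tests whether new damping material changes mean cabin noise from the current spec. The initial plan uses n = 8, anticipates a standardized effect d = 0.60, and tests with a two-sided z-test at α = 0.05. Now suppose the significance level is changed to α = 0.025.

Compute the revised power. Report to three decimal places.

Power ≈ 0.293

δ = d·√n = 0.60 × √8 = 1.6971 (unchanged). New critical value: z_{0.0125} = 2.241.
Revised power = Φ(δ − 2.241) + Φ(−δ − 2.241) = Φ(-0.544) + Φ(-3.938) = 0.2931 + 0.0000 = 0.2931.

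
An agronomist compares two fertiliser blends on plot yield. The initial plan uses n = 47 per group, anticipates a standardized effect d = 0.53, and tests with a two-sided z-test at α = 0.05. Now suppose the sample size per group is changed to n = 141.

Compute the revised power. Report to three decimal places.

With n = 141 per group: δ = d·√(n/2) = 0.53 × √(141/2) = 4.4501. Critical value z_{0.025} = 1.960.
Revised power = Φ(δ − 1.960) + Φ(−δ − 1.960) = Φ(2.490) + Φ(-6.410) = 0.9936 + 0.0000 = 0.9936.

Power ≈ 0.994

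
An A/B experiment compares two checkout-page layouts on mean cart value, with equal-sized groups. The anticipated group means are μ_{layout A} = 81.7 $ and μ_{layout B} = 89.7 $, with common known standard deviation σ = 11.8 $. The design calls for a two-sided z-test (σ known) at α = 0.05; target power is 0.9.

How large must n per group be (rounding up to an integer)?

n = 46 per group

Standardized effect: d = |μ_{layout A} − μ_{layout B}| / σ = |81.7 − 89.7| / 11.8 = 0.6780
Set Φ(δ − 1.960) = 0.9; then δ − 1.960 = Φ⁻¹(0.9) = 1.282, giving δ = 3.242.
(For δ > 0 the lower-tail rejection region contributes negligibly to power, so the one-term inversion is standard.)
δ = d·√(n/2) ⇒ n = 2(δ/d)² = 2 × (3.242 / 0.6780)² = 45.72.
Round up to the next whole unit.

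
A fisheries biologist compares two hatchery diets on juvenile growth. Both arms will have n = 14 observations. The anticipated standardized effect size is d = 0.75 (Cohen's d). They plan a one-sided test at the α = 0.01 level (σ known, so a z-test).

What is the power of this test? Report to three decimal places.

Power ≈ 0.366

Noncentrality parameter: δ = d·√(n/2) = 0.75 × √(14/2) = 1.9843
Critical value for a one-sided test at α = 0.01: z_α = 2.326.
Power = Φ(δ − 2.326) = Φ(-0.342) = 0.3662.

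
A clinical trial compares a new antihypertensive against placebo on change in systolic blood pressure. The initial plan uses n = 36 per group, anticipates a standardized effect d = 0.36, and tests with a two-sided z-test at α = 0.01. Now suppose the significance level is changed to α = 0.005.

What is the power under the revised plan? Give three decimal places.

δ = d·√(n/2) = 0.36 × √(36/2) = 1.5274 (unchanged). New critical value: z_{0.0025} = 2.807.
Revised power = Φ(δ − 2.807) + Φ(−δ − 2.807) = Φ(-1.280) + Φ(-4.334) = 0.1003 + 0.0000 = 0.1003.

Power ≈ 0.100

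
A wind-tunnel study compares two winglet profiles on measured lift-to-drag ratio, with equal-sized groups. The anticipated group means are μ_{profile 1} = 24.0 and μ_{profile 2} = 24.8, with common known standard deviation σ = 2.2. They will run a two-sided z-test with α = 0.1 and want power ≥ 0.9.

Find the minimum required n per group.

Standardized effect: d = |μ_{profile 1} − μ_{profile 2}| / σ = |24.0 − 24.8| / 2.2 = 0.3636
Set Φ(δ − 1.645) = 0.9; then δ − 1.645 = Φ⁻¹(0.9) = 1.282, giving δ = 2.926.
(The Φ(−δ − z_{α/2}) term is vanishingly small for δ > 0 and is dropped in the standard sample-size formula.)
δ = d·√(n/2) ⇒ n = 2(δ/d)² = 2 × (2.926 / 0.3636)² = 129.53.
Rounding up, n = 130 per group.

n = 130 per group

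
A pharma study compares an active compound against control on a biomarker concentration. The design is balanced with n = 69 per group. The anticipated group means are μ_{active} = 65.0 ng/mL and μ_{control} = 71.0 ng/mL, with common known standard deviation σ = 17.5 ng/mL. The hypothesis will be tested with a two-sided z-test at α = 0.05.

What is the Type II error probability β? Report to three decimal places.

Standardized effect: d = |μ_{active} − μ_{control}| / σ = |65.0 − 71.0| / 17.5 = 0.3429
Noncentrality parameter: δ = d·√(n/2) = 0.3429 × √(69/2) = 2.0138
Critical value for a two-sided test at α = 0.05: z_{α/2} = 1.960.
Power = Φ(δ − 1.960) + Φ(−δ − 1.960) = Φ(0.054) + Φ(-3.974) = 0.5215 + 0.0000 = 0.5215.
Type II error: β = 1 − power = 1 − 0.5215 = 0.4785.

β ≈ 0.478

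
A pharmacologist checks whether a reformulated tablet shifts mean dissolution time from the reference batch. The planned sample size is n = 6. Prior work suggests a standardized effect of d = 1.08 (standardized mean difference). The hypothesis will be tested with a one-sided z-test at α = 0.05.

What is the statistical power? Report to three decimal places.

Noncentrality parameter: δ = d·√n = 1.08 × √6 = 2.6454
Critical value for a one-sided test at α = 0.05: z_α = 1.645.
Power = P(Z > 1.645 − δ) = Φ(1.001) = 0.8415.

Power ≈ 0.841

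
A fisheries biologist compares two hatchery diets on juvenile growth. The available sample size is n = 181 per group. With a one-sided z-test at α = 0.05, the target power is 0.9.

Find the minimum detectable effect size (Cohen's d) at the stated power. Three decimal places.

Need Φ(δ − 1.645) = 0.9, so δ = 1.645 + 1.282 = 2.926.
δ = d·√(n/2) ⇒ d = δ/√(n/2) = 2.926/√(181/2) = 0.3076.

d ≈ 0.308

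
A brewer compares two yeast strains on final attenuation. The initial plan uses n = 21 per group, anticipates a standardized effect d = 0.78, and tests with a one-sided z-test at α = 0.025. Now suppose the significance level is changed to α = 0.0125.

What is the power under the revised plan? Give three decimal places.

Power ≈ 0.613

δ = d·√(n/2) = 0.78 × √(21/2) = 2.5275 (unchanged). New critical value: z_{0.0125} = 2.241.
Revised power = P(Z > 2.241 − δ) = Φ(0.286) = 0.6126.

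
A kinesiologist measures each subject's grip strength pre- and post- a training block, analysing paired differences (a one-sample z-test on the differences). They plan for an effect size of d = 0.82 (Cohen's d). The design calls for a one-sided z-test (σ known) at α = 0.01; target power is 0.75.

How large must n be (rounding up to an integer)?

n = 14

Set Φ(δ − 2.326) = 0.75; then δ − 2.326 = Φ⁻¹(0.75) = 0.674, giving δ = 3.001.
δ = d·√n ⇒ n = (δ/d)² = (3.001 / 0.82)² = 13.39.
Rounding up, n = 14.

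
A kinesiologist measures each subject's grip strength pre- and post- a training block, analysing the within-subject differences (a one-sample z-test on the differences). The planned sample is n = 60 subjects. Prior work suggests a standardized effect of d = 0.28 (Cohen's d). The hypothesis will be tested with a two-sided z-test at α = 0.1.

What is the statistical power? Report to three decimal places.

Power ≈ 0.700

Noncentrality parameter: δ = d·√n = 0.28 × √60 = 2.1689
Two-sided α = 0.1 → critical value z_{0.05} = 1.645.
Power = Φ(δ − 1.645) + Φ(−δ − 1.645) = Φ(0.524) + Φ(-3.814) = 0.6999 + 0.0001 = 0.6999.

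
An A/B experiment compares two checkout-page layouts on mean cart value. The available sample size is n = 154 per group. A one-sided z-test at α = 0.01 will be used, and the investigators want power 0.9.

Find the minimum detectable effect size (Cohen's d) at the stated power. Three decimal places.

Required noncentrality: δ = z_{0.01} + z_{0.10} = 2.326 + 1.282 = 3.608.
δ = d·√(n/2) ⇒ d = δ/√(n/2) = 3.608/√(154/2) = 0.4112.

d ≈ 0.411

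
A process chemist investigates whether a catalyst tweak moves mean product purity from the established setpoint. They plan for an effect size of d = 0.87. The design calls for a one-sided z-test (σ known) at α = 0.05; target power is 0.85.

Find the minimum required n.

n = 10

Set Φ(δ − 1.645) = 0.85; then δ − 1.645 = Φ⁻¹(0.85) = 1.036, giving δ = 2.681.
δ = d·√n ⇒ n = (δ/d)² = (2.681 / 0.87)² = 9.50.
Round up to the next whole unit.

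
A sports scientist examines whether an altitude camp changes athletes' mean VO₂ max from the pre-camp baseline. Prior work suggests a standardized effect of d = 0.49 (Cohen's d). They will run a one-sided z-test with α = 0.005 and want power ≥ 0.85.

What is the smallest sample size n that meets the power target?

n = 55

Set Φ(δ − 2.576) = 0.85; then δ − 2.576 = Φ⁻¹(0.85) = 1.036, giving δ = 3.612.
δ = d·√n ⇒ n = (δ/d)² = (3.612 / 0.49)² = 54.35.
Round up to the next whole unit.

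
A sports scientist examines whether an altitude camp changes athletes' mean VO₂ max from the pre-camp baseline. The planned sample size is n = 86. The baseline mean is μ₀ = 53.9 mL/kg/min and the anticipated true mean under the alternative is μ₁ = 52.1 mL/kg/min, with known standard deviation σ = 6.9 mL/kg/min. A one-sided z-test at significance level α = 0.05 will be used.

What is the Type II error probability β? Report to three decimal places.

β ≈ 0.219

Standardized effect: d = |μ₁ − μ₀| / σ = |52.1 − 53.9| / 6.9 = 0.2609
Noncentrality parameter: δ = d·√n = 0.2609 × √86 = 2.4192
One-sided α = 0.05 → critical value z_{0.05} = 1.645.
Power = P(Z > 1.645 − δ) = Φ(0.774) = 0.7806.
Type II error: β = 1 − power = 1 − 0.7806 = 0.2194.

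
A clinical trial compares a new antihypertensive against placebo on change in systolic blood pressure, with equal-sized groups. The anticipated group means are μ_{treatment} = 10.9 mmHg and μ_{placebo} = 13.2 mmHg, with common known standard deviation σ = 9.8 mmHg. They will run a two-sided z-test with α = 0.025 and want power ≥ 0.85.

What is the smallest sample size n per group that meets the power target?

n = 391 per group

Standardized effect: d = |μ_{treatment} − μ_{placebo}| / σ = |10.9 − 13.2| / 9.8 = 0.2347
For power 0.85 need Φ(δ − z_{0.0125}) = 0.85, so δ = z_{0.0125} + z_{0.15} = 2.241 + 1.036 = 3.278.
(Ignoring the negligible lower-tail rejection probability gives the usual closed-form inversion.)
δ = d·√(n/2) ⇒ n = 2(δ/d)² = 2 × (3.278 / 0.2347)² = 390.12.
Rounding up, n = 391 per group.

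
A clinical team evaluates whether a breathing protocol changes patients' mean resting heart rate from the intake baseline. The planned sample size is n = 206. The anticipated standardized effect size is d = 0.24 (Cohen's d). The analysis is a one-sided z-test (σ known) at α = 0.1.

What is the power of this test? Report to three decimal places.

Power ≈ 0.985

Noncentrality parameter: δ = d·√n = 0.24 × √206 = 3.4446
Critical value for a one-sided test at α = 0.1: z_α = 1.282.
Power = P(Z > 1.282 − δ) = Φ(2.163) = 0.9847.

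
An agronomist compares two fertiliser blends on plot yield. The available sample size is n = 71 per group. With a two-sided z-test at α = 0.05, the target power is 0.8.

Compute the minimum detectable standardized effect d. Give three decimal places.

Required noncentrality: δ = z_{0.025} + z_{0.20} = 1.960 + 0.842 = 2.802.
(The second rejection-region term Φ(−δ − z_{α/2}) is negligible and dropped.)
δ = d·√(n/2) ⇒ d = δ/√(n/2) = 2.802/√(71/2) = 0.4702.

d ≈ 0.470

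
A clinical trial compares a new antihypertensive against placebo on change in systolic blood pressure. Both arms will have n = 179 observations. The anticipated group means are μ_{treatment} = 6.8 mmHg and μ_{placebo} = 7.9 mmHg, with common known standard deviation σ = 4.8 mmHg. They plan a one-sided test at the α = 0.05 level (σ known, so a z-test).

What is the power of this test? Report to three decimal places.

Power ≈ 0.700

Standardized effect: d = |μ_{treatment} − μ_{placebo}| / σ = |6.8 − 7.9| / 4.8 = 0.2292
Noncentrality parameter: δ = d·√(n/2) = 0.2292 × √(179/2) = 2.1680
One-sided α = 0.05 → critical value z_{0.05} = 1.645.
Power = Φ(δ − 1.645) = Φ(0.523) = 0.6996.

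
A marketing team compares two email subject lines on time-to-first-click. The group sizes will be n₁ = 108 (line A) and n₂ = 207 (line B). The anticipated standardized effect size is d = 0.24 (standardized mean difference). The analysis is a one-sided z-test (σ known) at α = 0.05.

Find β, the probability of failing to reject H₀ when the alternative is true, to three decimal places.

Noncentrality parameter: δ = d / √(1/n₁ + 1/n₂) = 0.24 / √(1/108 + 1/207) = 2.0219
One-sided α = 0.05 → critical value z_{0.05} = 1.645.
Power = P(Z > 1.645 − δ) = Φ(0.377) = 0.6469.
Type II error: β = 1 − power = 1 − 0.6469 = 0.3531.

β ≈ 0.353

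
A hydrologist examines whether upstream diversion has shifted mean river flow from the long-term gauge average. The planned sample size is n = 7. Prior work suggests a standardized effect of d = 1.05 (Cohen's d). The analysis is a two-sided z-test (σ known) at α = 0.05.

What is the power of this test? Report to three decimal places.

Power ≈ 0.793

Noncentrality parameter: λ = d·√n = 1.05 × √7 = 2.7780
Critical value for a two-sided test at α = 0.05: z_{α/2} = 1.960.
Power = Φ(λ − 1.960) + Φ(−λ − 1.960) = Φ(0.818) + Φ(-4.738) = 0.7933 + 0.0000 = 0.7933.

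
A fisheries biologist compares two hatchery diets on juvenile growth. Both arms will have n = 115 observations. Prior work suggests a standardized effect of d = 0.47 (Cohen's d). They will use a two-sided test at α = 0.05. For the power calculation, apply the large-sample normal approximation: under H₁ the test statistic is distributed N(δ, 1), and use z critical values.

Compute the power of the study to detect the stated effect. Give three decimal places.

Power ≈ 0.946

Noncentrality parameter: δ = d·√(n/2) = 0.47 × √(115/2) = 3.5640
Critical value for a two-sided test at α = 0.05: z_{α/2} = 1.960.
Power = Φ(δ − 1.960) + Φ(−δ − 1.960) = Φ(1.604) + Φ(-5.524) = 0.9456 + 0.0000 = 0.9456.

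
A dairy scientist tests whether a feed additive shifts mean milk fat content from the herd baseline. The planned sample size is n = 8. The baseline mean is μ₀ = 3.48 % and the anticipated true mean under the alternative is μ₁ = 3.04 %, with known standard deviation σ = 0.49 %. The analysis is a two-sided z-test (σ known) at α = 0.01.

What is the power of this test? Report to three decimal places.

Standardized effect: d = |μ₁ − μ₀| / σ = |3.04 − 3.48| / 0.49 = 0.8980
Noncentrality parameter: δ = d·√n = 0.8980 × √8 = 2.5398
Two-sided α = 0.01 → critical value z_{0.005} = 2.576.
Power = Φ(δ − 2.576) + Φ(−δ − 2.576) = Φ(-0.036) + Φ(-5.116) = 0.4856 + 0.0000 = 0.4856.

Power ≈ 0.486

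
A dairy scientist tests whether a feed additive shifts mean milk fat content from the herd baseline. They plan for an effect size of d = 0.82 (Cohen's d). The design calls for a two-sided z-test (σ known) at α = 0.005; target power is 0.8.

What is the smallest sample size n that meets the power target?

n = 20

Set Φ(δ − 2.807) = 0.8; then δ − 2.807 = Φ⁻¹(0.8) = 0.842, giving δ = 3.649.
(Ignoring the negligible lower-tail rejection probability gives the usual closed-form inversion.)
δ = d·√n ⇒ n = (δ/d)² = (3.649 / 0.82)² = 19.80.
Rounding up, n = 20.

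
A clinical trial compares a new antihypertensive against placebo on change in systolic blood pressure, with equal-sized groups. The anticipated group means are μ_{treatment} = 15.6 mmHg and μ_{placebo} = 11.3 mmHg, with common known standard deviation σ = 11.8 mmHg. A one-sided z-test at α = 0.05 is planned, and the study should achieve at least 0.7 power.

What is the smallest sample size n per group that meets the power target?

Standardized effect: d = |μ_{treatment} − μ_{placebo}| / σ = |15.6 − 11.3| / 11.8 = 0.3644
For power 0.7 need Φ(δ − z_{0.05}) = 0.7, so δ = z_{0.05} + z_{0.30} = 1.645 + 0.524 = 2.169.
δ = d·√(n/2) ⇒ n = 2(δ/d)² = 2 × (2.169 / 0.3644)² = 70.87.
Rounding up, n = 71 per group.

n = 71 per group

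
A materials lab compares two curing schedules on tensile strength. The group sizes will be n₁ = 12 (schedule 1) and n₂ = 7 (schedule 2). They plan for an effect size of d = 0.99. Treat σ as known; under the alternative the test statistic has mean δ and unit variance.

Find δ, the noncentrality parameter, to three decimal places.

δ ≈ 2.082

The noncentrality parameter scales effect size by the design's sample-size factor: δ = d / √(1/n₁ + 1/n₂) = 0.99 / √(1/12 + 1/7) = 2.0816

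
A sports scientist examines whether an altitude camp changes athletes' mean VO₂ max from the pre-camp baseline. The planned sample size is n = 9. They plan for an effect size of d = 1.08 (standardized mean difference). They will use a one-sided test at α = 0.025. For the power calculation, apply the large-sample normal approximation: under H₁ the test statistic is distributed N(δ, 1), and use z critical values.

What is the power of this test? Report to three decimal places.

Power ≈ 0.900

Noncentrality parameter: δ = d·√n = 1.08 × √9 = 3.2400
Critical value for a one-sided test at α = 0.025: z_α = 1.960.
Power = P(Z > 1.960 − δ) = Φ(1.280) = 0.8997.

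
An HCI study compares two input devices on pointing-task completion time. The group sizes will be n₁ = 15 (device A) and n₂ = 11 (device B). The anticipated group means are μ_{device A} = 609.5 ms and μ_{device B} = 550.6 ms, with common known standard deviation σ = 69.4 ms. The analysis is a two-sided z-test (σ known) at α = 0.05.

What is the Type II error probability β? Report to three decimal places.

Standardized effect: d = |μ_{device A} − μ_{device B}| / σ = |609.5 − 550.6| / 69.4 = 0.8487
Noncentrality parameter: δ = d / √(1/n₁ + 1/n₂) = 0.8487 / √(1/15 + 1/11) = 2.1380
Critical value for a two-sided test at α = 0.05: z_{α/2} = 1.960.
Power = Φ(δ − 1.960) + Φ(−δ − 1.960) = Φ(0.178) + Φ(-4.098) = 0.5707 + 0.0000 = 0.5707.
Type II error: β = 1 − power = 1 − 0.5707 = 0.4293.

β ≈ 0.429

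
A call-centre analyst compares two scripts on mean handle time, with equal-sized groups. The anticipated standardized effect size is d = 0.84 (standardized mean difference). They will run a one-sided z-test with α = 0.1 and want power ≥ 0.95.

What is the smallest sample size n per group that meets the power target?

n = 25 per group

For power 0.95 need Φ(δ − z_{0.1}) = 0.95, so δ = z_{0.1} + z_{0.05} = 1.282 + 1.645 = 2.926.
δ = d·√(n/2) ⇒ n = 2(δ/d)² = 2 × (2.926 / 0.84)² = 24.27.
Round up to the next whole unit.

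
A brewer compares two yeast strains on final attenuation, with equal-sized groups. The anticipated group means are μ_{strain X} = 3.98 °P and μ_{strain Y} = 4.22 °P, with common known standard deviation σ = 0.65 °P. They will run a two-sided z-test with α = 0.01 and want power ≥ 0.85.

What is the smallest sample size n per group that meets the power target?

Standardized effect: d = |μ_{strain X} − μ_{strain Y}| / σ = |3.98 − 4.22| / 0.65 = 0.3692
For power 0.85 need Φ(δ − z_{0.005}) = 0.85, so δ = z_{0.005} + z_{0.15} = 2.576 + 1.036 = 3.612.
(Ignoring the negligible lower-tail rejection probability gives the usual closed-form inversion.)
δ = d·√(n/2) ⇒ n = 2(δ/d)² = 2 × (3.612 / 0.3692)² = 191.42.
Rounding up, n = 192 per group.

n = 192 per group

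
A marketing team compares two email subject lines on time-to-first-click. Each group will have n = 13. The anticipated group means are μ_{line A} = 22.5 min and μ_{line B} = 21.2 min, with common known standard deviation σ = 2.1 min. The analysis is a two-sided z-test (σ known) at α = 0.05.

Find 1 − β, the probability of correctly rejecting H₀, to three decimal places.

Power ≈ 0.352

Standardized effect: d = |μ_{line A} − μ_{line B}| / σ = |22.5 − 21.2| / 2.1 = 0.6190
Noncentrality parameter: δ = d·√(n/2) = 0.6190 × √(13/2) = 1.5783
Critical value for a two-sided test at α = 0.05: z_{α/2} = 1.960.
Power = Φ(δ − 1.960) + Φ(−δ − 1.960) = Φ(-0.382) + Φ(-3.538) = 0.3513 + 0.0002 = 0.3515.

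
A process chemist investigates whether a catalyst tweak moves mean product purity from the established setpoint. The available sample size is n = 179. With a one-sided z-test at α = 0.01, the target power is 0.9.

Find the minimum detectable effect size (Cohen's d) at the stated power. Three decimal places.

d ≈ 0.270

Required noncentrality: δ = z_{0.01} + z_{0.10} = 2.326 + 1.282 = 3.608.
δ = d·√n ⇒ d = δ/√n = 3.608/√179 = 0.2697.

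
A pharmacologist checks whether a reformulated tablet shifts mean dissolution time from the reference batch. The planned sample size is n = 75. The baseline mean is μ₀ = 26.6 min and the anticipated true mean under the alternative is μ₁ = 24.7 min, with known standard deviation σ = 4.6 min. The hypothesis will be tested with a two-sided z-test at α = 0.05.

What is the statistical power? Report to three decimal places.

Standardized effect: d = |μ₁ − μ₀| / σ = |24.7 − 26.6| / 4.6 = 0.4130
Noncentrality parameter: δ = d·√n = 0.4130 × √75 = 3.5771
Critical value for a two-sided test at α = 0.05: z_{α/2} = 1.960.
Power = Φ(δ − 1.960) + Φ(−δ − 1.960) = Φ(1.617) + Φ(-5.537) = 0.9471 + 0.0000 = 0.9471.

Power ≈ 0.947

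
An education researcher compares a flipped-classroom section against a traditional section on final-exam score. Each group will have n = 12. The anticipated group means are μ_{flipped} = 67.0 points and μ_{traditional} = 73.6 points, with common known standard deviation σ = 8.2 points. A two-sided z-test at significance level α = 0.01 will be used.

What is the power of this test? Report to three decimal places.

Power ≈ 0.273

Standardized effect: d = |μ_{flipped} − μ_{traditional}| / σ = |67.0 − 73.6| / 8.2 = 0.8049
Noncentrality parameter: δ = d·√(n/2) = 0.8049 × √(12/2) = 1.9715
Critical value for a two-sided test at α = 0.01: z_{α/2} = 2.576.
Power = Φ(δ − 2.576) + Φ(−δ − 2.576) = Φ(-0.604) + Φ(-4.547) = 0.2728 + 0.0000 = 0.2728.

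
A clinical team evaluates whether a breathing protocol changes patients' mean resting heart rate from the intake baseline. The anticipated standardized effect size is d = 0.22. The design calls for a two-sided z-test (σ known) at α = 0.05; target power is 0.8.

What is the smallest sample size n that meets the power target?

n = 163

Set Φ(δ − 1.960) = 0.8; then δ − 1.960 = Φ⁻¹(0.8) = 0.842, giving δ = 2.802.
(Ignoring the negligible lower-tail rejection probability gives the usual closed-form inversion.)
δ = d·√n ⇒ n = (δ/d)² = (2.802 / 0.22)² = 162.17.
Round up to the next whole unit.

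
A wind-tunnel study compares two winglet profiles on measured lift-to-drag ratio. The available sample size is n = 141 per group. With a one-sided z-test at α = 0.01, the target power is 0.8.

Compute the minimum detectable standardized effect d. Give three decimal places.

d ≈ 0.377

Required noncentrality: δ = z_{0.01} + z_{0.20} = 2.326 + 0.842 = 3.168.
δ = d·√(n/2) ⇒ d = δ/√(n/2) = 3.168/√(141/2) = 0.3773.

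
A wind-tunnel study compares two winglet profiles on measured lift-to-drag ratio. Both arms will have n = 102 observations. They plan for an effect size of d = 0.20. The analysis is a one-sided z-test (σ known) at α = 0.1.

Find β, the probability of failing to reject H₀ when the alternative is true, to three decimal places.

Noncentrality parameter: δ = d·√(n/2) = 0.20 × √(102/2) = 1.4283
One-sided α = 0.1 → critical value z_{0.1} = 1.282.
Power = P(Z > 1.282 − δ) = Φ(0.147) = 0.5583.
Type II error: β = 1 − power = 1 − 0.5583 = 0.4417.

β ≈ 0.442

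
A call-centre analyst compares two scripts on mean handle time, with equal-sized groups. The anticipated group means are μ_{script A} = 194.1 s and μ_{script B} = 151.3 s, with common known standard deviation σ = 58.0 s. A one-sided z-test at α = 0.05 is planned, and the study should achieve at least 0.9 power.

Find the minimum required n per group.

n = 32 per group

Standardized effect: d = |μ_{script A} − μ_{script B}| / σ = |194.1 − 151.3| / 58.0 = 0.7379
Set Φ(δ − 1.645) = 0.9; then δ − 1.645 = Φ⁻¹(0.9) = 1.282, giving δ = 2.926.
δ = d·√(n/2) ⇒ n = 2(δ/d)² = 2 × (2.926 / 0.7379)² = 31.45.
Rounding up, n = 32 per group.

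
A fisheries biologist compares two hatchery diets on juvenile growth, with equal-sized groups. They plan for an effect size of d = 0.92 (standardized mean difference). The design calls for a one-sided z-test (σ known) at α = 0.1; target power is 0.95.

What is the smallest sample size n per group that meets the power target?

Set Φ(δ − 1.282) = 0.95; then δ − 1.282 = Φ⁻¹(0.95) = 1.645, giving δ = 2.926.
δ = d·√(n/2) ⇒ n = 2(δ/d)² = 2 × (2.926 / 0.92)² = 20.24.
Round up to the next whole unit.

n = 21 per group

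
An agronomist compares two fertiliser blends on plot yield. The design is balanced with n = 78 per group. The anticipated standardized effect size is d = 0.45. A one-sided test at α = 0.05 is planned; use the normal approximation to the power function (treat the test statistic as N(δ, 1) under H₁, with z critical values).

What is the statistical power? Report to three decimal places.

Noncentrality parameter: δ = d·√(n/2) = 0.45 × √(78/2) = 2.8102
Critical value for a one-sided test at α = 0.05: z_α = 1.645.
Power = P(Z > 1.645 − δ) = Φ(1.165) = 0.8781.

Power ≈ 0.878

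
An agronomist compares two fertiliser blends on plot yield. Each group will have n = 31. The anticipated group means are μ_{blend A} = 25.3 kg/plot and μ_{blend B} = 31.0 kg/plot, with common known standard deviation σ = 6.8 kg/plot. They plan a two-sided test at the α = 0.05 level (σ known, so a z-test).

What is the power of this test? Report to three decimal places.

Standardized effect: d = |μ_{blend A} − μ_{blend B}| / σ = |25.3 − 31.0| / 6.8 = 0.8382
Noncentrality parameter: δ = d·√(n/2) = 0.8382 × √(31/2) = 3.3001
Critical value for a two-sided test at α = 0.05: z_{α/2} = 1.960.
Power = Φ(δ − 1.960) + Φ(−δ − 1.960) = Φ(1.340) + Φ(-5.260) = 0.9099 + 0.0000 = 0.9099.

Power ≈ 0.910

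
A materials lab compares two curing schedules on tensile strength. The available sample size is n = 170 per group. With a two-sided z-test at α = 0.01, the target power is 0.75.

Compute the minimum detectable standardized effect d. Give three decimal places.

d ≈ 0.353

Need Φ(δ − 2.576) = 0.75, so δ = 2.576 + 0.674 = 3.250.
(Lower-tail contribution to power is negligible for δ > 0.)
δ = d·√(n/2) ⇒ d = δ/√(n/2) = 3.250/√(170/2) = 0.3525.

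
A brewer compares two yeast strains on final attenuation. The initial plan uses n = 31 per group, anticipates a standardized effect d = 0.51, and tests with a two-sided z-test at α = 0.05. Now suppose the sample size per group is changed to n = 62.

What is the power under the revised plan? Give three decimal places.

Power ≈ 0.810

With n = 62 per group: δ = d·√(n/2) = 0.51 × √(62/2) = 2.8396. Critical value z_{0.025} = 1.960.
Revised power = Φ(δ − 1.960) + Φ(−δ − 1.960) = Φ(0.880) + Φ(-4.800) = 0.8105 + 0.0000 = 0.8105.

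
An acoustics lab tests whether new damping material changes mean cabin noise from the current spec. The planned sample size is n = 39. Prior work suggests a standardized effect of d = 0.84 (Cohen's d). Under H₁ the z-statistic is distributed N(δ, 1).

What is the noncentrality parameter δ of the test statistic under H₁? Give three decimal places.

δ = d·√n = 0.84 × √39 = 5.2458

δ ≈ 5.246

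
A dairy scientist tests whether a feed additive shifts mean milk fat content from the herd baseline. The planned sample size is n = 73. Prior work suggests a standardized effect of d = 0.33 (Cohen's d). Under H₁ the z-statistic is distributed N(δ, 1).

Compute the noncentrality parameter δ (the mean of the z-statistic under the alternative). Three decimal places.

δ ≈ 2.820

δ = d·√n = 0.33 × √73 = 2.8195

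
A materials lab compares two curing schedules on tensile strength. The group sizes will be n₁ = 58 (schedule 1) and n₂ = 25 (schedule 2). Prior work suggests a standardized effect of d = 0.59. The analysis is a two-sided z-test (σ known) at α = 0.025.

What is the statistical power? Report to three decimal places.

Power ≈ 0.589

Noncentrality parameter: δ = d / √(1/n₁ + 1/n₂) = 0.59 / √(1/58 + 1/25) = 2.4660
Critical value for a two-sided test at α = 0.025: z_{α/2} = 2.241.
Power = Φ(δ − 2.241) + Φ(−δ − 2.241) = Φ(0.225) + Φ(-4.707) = 0.5889 + 0.0000 = 0.5889.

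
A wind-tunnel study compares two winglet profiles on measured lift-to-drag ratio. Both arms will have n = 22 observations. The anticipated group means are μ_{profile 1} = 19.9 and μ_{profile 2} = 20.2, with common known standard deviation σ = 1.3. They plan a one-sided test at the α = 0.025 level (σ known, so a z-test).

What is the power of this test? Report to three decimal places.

Power ≈ 0.116

Standardized effect: d = |μ_{profile 1} − μ_{profile 2}| / σ = |19.9 − 20.2| / 1.3 = 0.2308
Noncentrality parameter: δ = d·√(n/2) = 0.2308 × √(22/2) = 0.7654
Critical value for a one-sided test at α = 0.025: z_α = 1.960.
Power = Φ(δ − 1.960) = Φ(-1.195) = 0.1161.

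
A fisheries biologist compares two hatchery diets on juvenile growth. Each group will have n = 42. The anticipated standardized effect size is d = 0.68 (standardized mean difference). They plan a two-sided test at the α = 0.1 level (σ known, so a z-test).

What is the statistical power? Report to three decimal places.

Power ≈ 0.929

Noncentrality parameter: δ = d·√(n/2) = 0.68 × √(42/2) = 3.1162
Two-sided α = 0.1 → critical value z_{0.05} = 1.645.
Power = Φ(δ − 1.645) + Φ(−δ − 1.645) = Φ(1.471) + Φ(-4.761) = 0.9294 + 0.0000 = 0.9294.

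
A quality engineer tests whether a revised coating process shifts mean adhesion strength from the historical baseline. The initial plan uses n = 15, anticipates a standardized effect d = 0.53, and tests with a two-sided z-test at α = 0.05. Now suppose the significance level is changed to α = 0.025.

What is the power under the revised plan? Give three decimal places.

δ = d·√n = 0.53 × √15 = 2.0527 (unchanged). New critical value: z_{0.0125} = 2.241.
Revised power = Φ(δ − 2.241) + Φ(−δ − 2.241) = Φ(-0.189) + Φ(-4.294) = 0.4252 + 0.0000 = 0.4252.

Power ≈ 0.425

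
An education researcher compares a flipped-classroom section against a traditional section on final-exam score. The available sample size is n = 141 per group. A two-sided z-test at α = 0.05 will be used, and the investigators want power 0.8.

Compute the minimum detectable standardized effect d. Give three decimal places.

Required noncentrality: δ = z_{0.025} + z_{0.20} = 1.960 + 0.842 = 2.802.
(Lower-tail contribution to power is negligible for δ > 0.)
δ = d·√(n/2) ⇒ d = δ/√(n/2) = 2.802/√(141/2) = 0.3337.

d ≈ 0.334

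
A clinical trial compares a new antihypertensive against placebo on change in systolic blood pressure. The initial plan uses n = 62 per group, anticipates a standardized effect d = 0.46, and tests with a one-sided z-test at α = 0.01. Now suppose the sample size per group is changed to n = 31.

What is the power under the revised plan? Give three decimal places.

Power ≈ 0.303

With n = 31 per group: δ = d·√(n/2) = 0.46 × √(31/2) = 1.8110. Critical value z_{0.01} = 2.326.
Revised power = Φ(δ − 2.326) = Φ(-0.515) = 0.3032.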